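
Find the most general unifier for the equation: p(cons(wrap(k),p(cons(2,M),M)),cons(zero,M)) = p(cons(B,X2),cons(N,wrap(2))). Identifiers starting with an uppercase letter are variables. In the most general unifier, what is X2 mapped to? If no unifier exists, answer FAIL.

Decompose p/2: cons(wrap(k),p(cons(2,M),M)) = cons(B,X2),  cons(zero,M) = cons(N,wrap(2)).
Decompose cons/2: wrap(k) = B,  p(cons(2,M),M) = X2.
Bind B := wrap(k); no other remaining equation mentions B.
Bind X2 := p(cons(2,M),M); no other remaining equation mentions X2.
Decompose cons/2: zero = N,  M = wrap(2).
Bind N := zero; no other remaining equation mentions N.
Bind M := wrap(2). Substituting into the earlier binding gives X2 := p(cons(2,wrap(2)),wrap(2)).
MGU = { B ↦ wrap(k), X2 ↦ p(cons(2,wrap(2)),wrap(2)), N ↦ zero, M ↦ wrap(2) }, so X2 ↦ p(cons(2,wrap(2)),wrap(2)).

p(cons(2,wrap(2)),wrap(2))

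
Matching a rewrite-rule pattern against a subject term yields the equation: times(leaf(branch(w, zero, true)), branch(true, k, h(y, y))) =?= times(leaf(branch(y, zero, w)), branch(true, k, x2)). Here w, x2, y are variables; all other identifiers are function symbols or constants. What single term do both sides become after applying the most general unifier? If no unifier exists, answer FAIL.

times(leaf(branch(true, zero, true)), branch(true, k, h(true, true)))

Decompose times/2: leaf(branch(w, zero, true)) =?= leaf(branch(y, zero, w)),  branch(true, k, h(y, y)) =?= branch(true, k, x2).
Decompose leaf/1: branch(w, zero, true) =?= branch(y, zero, w).
Decompose branch/3: w =?= y,  zero =?= zero,  true =?= w.
Bind w := y; substituting into the one remaining equation that mentions w gives: true =?= y.
Delete trivial equation zero =?= zero.
Bind y := true; substituting into the remaining equation gives: branch(true, k, h(true, true)) =?= branch(true, k, x2). Substituting into the earlier binding gives w := true.
Decompose branch/3: true =?= true,  k =?= k,  h(true, true) =?= x2.
Delete trivial equation true =?= true.
Delete trivial equation k =?= k.
Bind x2 := h(true, true).
Applying the MGU to either side gives times(leaf(branch(true, zero, true)), branch(true, k, h(true, true))).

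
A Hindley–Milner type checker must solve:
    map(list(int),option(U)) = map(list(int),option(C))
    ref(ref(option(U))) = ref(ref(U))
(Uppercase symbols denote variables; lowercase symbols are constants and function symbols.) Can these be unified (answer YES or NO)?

NO

Decompose map/2: list(int) = list(int),  option(U) = option(C).
Delete trivial equation list(int) = list(int).
Decompose option/1: U = C.
Bind U := C; substituting into the remaining equation gives: ref(ref(option(C))) = ref(ref(C)).
Decompose ref/1: ref(option(C)) = ref(C).
Decompose ref/1: option(C) = C.
Occurs check fails: C occurs in option(C); the equation C = option(C) has no finite solution.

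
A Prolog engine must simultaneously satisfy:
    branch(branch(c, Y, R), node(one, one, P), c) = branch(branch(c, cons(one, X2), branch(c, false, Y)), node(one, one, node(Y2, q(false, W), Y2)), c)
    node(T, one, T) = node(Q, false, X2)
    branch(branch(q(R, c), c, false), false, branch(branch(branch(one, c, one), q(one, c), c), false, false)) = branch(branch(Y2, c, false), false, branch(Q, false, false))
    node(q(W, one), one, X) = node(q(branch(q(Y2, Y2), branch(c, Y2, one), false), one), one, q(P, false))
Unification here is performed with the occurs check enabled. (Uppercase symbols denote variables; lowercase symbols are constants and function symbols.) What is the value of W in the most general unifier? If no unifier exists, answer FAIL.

Decompose branch/3: branch(c, Y, R) = branch(c, cons(one, X2), branch(c, false, Y)),  node(one, one, P) = node(one, one, node(Y2, q(false, W), Y2)),  c = c.
Decompose branch/3: c = c,  Y = cons(one, X2),  R = branch(c, false, Y).
Delete trivial equation c = c.
Bind Y := cons(one, X2); substituting into the one remaining equation that mentions Y gives: R = branch(c, false, cons(one, X2)).
Bind R := branch(c, false, cons(one, X2)); substituting into the one remaining equation that mentions R gives: branch(branch(q(branch(c, false, cons(one, X2)), c), c, false), false, branch(branch(branch(one, c, one), q(one, c), c), false, false)) = branch(branch(Y2, c, false), false, branch(Q, false, false)).
Decompose node/3: one = one,  one = one,  P = node(Y2, q(false, W), Y2).
Delete trivial equation one = one.
Delete trivial equation one = one.
Bind P := node(Y2, q(false, W), Y2); substituting into the one remaining equation that mentions P gives: node(q(W, one), one, X) = node(q(branch(q(Y2, Y2), branch(c, Y2, one), false), one), one, q(node(Y2, q(false, W), Y2), false)).
Delete trivial equation c = c.
Decompose node/3: T = Q,  one = false,  T = X2.
Bind T := Q; substituting into the one remaining equation that mentions T gives: Q = X2.
Clash: constants one and false differ; no unifier exists.

FAIL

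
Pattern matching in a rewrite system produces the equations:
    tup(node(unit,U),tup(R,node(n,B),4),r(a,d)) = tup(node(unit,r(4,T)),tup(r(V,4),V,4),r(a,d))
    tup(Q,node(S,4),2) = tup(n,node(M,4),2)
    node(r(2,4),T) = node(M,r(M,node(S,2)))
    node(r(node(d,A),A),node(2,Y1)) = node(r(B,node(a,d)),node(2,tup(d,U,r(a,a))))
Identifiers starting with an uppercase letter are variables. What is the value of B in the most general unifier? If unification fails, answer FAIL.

node(d,node(a,d))

Decompose tup/3: node(unit,U) = node(unit,r(4,T)),  tup(R,node(n,B),4) = tup(r(V,4),V,4),  r(a,d) = r(a,d).
Decompose node/2: unit = unit,  U = r(4,T).
Delete trivial equation unit = unit.
Bind U := r(4,T); substituting into the one remaining equation that mentions U gives: node(r(node(d,A),A),node(2,Y1)) = node(r(B,node(a,d)),node(2,tup(d,r(4,T),r(a,a)))).
Decompose tup/3: R = r(V,4),  node(n,B) = V,  4 = 4.
Bind R := r(V,4); no other remaining equation mentions R.
Bind V := node(n,B); no other remaining equation mentions V. Substituting into the earlier binding gives R := r(node(n,B),4).
Delete trivial equation 4 = 4.
Delete trivial equation r(a,d) = r(a,d).
Decompose tup/3: Q = n,  node(S,4) = node(M,4),  2 = 2.
Bind Q := n; no other remaining equation mentions Q.
Decompose node/2: S = M,  4 = 4.
Bind S := M; substituting into the one remaining equation that mentions S gives: node(r(2,4),T) = node(M,r(M,node(M,2))).
Delete trivial equation 4 = 4.
Delete trivial equation 2 = 2.
Decompose node/2: r(2,4) = M,  T = r(M,node(M,2)).
Bind M := r(2,4); substituting into the one remaining equation that mentions M gives: T = r(r(2,4),node(r(2,4),2)). Substituting into the earlier binding gives S := r(2,4).
Bind T := r(r(2,4),node(r(2,4),2)); substituting into the remaining equation gives: node(r(node(d,A),A),node(2,Y1)) = node(r(B,node(a,d)),node(2,tup(d,r(4,r(r(2,4),node(r(2,4),2))),r(a,a)))). Substituting into the earlier binding gives U := r(4,r(r(2,4),node(r(2,4),2))).
Decompose node/2: r(node(d,A),A) = r(B,node(a,d)),  node(2,Y1) = node(2,tup(d,r(4,r(r(2,4),node(r(2,4),2))),r(a,a))).
Decompose r/2: node(d,A) = B,  A = node(a,d).
Bind B := node(d,A); no other remaining equation mentions B. Substituting into the earlier bindings gives R := r(node(n,node(d,A)),4), V := node(n,node(d,A)).
Bind A := node(a,d); no other remaining equation mentions A. Substituting into the earlier bindings gives R := r(node(n,node(d,node(a,d))),4), V := node(n,node(d,node(a,d))), B := node(d,node(a,d)).
Decompose node/2: 2 = 2,  Y1 = tup(d,r(4,r(r(2,4),node(r(2,4),2))),r(a,a)).
Delete trivial equation 2 = 2.
Bind Y1 := tup(d,r(4,r(r(2,4),node(r(2,4),2))),r(a,a)).
MGU = { U := r(4,r(r(2,4),node(r(2,4),2))), R := r(node(n,node(d,node(a,d))),4), V := node(n,node(d,node(a,d))), Q := n, S := r(2,4), M := r(2,4), T := r(r(2,4),node(r(2,4),2)), B := node(d,node(a,d)), A := node(a,d), Y1 := tup(d,r(4,r(r(2,4),node(r(2,4),2))),r(a,a)) }, so B := node(d,node(a,d)).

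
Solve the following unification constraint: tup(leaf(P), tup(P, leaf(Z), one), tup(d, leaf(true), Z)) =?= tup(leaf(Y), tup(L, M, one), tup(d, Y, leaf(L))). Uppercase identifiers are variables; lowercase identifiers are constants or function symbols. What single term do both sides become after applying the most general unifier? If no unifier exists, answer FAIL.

tup(leaf(leaf(true)), tup(leaf(true), leaf(leaf(leaf(true))), one), tup(d, leaf(true), leaf(leaf(true))))

Decompose tup/3: leaf(P) =?= leaf(Y),  tup(P, leaf(Z), one) =?= tup(L, M, one),  tup(d, leaf(true), Z) =?= tup(d, Y, leaf(L)).
Decompose leaf/1: P =?= Y.
Bind P := Y; substituting into the one remaining equation that mentions P gives: tup(Y, leaf(Z), one) =?= tup(L, M, one).
Decompose tup/3: Y =?= L,  leaf(Z) =?= M,  one =?= one.
Bind Y := L; substituting into the one remaining equation that mentions Y gives: tup(d, leaf(true), Z) =?= tup(d, L, leaf(L)). Substituting into the earlier binding gives P := L.
Bind M := leaf(Z); no other remaining equation mentions M.
Delete trivial equation one =?= one.
Decompose tup/3: d =?= d,  leaf(true) =?= L,  Z =?= leaf(L).
Delete trivial equation d =?= d.
Bind L := leaf(true); substituting into the remaining equation gives: Z =?= leaf(leaf(true)). Substituting into the earlier bindings gives P := leaf(true), Y := leaf(true).
Bind Z := leaf(leaf(true)). Substituting into the earlier binding gives M := leaf(leaf(leaf(true))).
Applying the MGU to either side gives tup(leaf(leaf(true)), tup(leaf(true), leaf(leaf(leaf(true))), one), tup(d, leaf(true), leaf(leaf(true)))).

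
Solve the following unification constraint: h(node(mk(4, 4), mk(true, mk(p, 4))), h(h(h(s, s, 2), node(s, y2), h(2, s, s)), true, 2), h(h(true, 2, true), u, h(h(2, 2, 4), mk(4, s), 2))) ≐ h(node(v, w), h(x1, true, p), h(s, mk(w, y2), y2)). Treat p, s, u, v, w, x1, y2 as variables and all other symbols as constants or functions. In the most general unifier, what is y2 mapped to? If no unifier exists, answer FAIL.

Decompose h/3: node(mk(4, 4), mk(true, mk(p, 4))) ≐ node(v, w),  h(h(h(s, s, 2), node(s, y2), h(2, s, s)), true, 2) ≐ h(x1, true, p),  h(h(true, 2, true), u, h(h(2, 2, 4), mk(4, s), 2)) ≐ h(s, mk(w, y2), y2).
Decompose node/2: mk(4, 4) ≐ v,  mk(true, mk(p, 4)) ≐ w.
Bind v := mk(4, 4); no other remaining equation mentions v.
Bind w := mk(true, mk(p, 4)); substituting into the one remaining equation that mentions w gives: h(h(true, 2, true), u, h(h(2, 2, 4), mk(4, s), 2)) ≐ h(s, mk(mk(true, mk(p, 4)), y2), y2).
Decompose h/3: h(h(s, s, 2), node(s, y2), h(2, s, s)) ≐ x1,  true ≐ true,  2 ≐ p.
Bind x1 := h(h(s, s, 2), node(s, y2), h(2, s, s)); no other remaining equation mentions x1.
Delete trivial equation true ≐ true.
Bind p := 2; substituting into the remaining equation gives: h(h(true, 2, true), u, h(h(2, 2, 4), mk(4, s), 2)) ≐ h(s, mk(mk(true, mk(2, 4)), y2), y2). Substituting into the earlier binding gives w := mk(true, mk(2, 4)).
Decompose h/3: h(true, 2, true) ≐ s,  u ≐ mk(mk(true, mk(2, 4)), y2),  h(h(2, 2, 4), mk(4, s), 2) ≐ y2.
Bind s := h(true, 2, true); substituting into the one remaining equation that mentions s gives: h(h(2, 2, 4), mk(4, h(true, 2, true)), 2) ≐ y2. Substituting into the earlier binding gives x1 := h(h(h(true, 2, true), h(true, 2, true), 2), node(h(true, 2, true), y2), h(2, h(true, 2, true), h(true, 2, true))).
Bind u := mk(mk(true, mk(2, 4)), y2); no other remaining equation mentions u.
Bind y2 := h(h(2, 2, 4), mk(4, h(true, 2, true)), 2). Substituting into the earlier bindings gives x1 := h(h(h(true, 2, true), h(true, 2, true), 2), node(h(true, 2, true), h(h(2, 2, 4), mk(4, h(true, 2, true)), 2)), h(2, h(true, 2, true), h(true, 2, true))), u := mk(mk(true, mk(2, 4)), h(h(2, 2, 4), mk(4, h(true, 2, true)), 2)).
MGU = { v -> mk(4, 4), w -> mk(true, mk(2, 4)), x1 -> h(h(h(true, 2, true), h(true, 2, true), 2), node(h(true, 2, true), h(h(2, 2, 4), mk(4, h(true, 2, true)), 2)), h(2, h(true, 2, true), h(true, 2, true))), p -> 2, s -> h(true, 2, true), u -> mk(mk(true, mk(2, 4)), h(h(2, 2, 4), mk(4, h(true, 2, true)), 2)), y2 -> h(h(2, 2, 4), mk(4, h(true, 2, true)), 2) }, so y2 -> h(h(2, 2, 4), mk(4, h(true, 2, true)), 2).

h(h(2, 2, 4), mk(4, h(true, 2, true)), 2)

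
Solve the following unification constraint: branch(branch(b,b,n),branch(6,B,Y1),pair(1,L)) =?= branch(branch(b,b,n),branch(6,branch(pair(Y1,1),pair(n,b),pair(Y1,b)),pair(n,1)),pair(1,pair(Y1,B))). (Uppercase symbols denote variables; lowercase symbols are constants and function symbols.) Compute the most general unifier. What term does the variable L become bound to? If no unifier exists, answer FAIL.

Decompose branch/3: branch(b,b,n) =?= branch(b,b,n),  branch(6,B,Y1) =?= branch(6,branch(pair(Y1,1),pair(n,b),pair(Y1,b)),pair(n,1)),  pair(1,L) =?= pair(1,pair(Y1,B)).
Delete trivial equation branch(b,b,n) =?= branch(b,b,n).
Decompose branch/3: 6 =?= 6,  B =?= branch(pair(Y1,1),pair(n,b),pair(Y1,b)),  Y1 =?= pair(n,1).
Delete trivial equation 6 =?= 6.
Bind B := branch(pair(Y1,1),pair(n,b),pair(Y1,b)); substituting into the one remaining equation that mentions B gives: pair(1,L) =?= pair(1,pair(Y1,branch(pair(Y1,1),pair(n,b),pair(Y1,b)))).
Bind Y1 := pair(n,1); substituting into the remaining equation gives: pair(1,L) =?= pair(1,pair(pair(n,1),branch(pair(pair(n,1),1),pair(n,b),pair(pair(n,1),b)))). Substituting into the earlier binding gives B := branch(pair(pair(n,1),1),pair(n,b),pair(pair(n,1),b)).
Decompose pair/2: 1 =?= 1,  L =?= pair(pair(n,1),branch(pair(pair(n,1),1),pair(n,b),pair(pair(n,1),b))).
Delete trivial equation 1 =?= 1.
Bind L := pair(pair(n,1),branch(pair(pair(n,1),1),pair(n,b),pair(pair(n,1),b))).
MGU = { B := branch(pair(pair(n,1),1),pair(n,b),pair(pair(n,1),b)), Y1 := pair(n,1), L := pair(pair(n,1),branch(pair(pair(n,1),1),pair(n,b),pair(pair(n,1),b))) }, so L := pair(pair(n,1),branch(pair(pair(n,1),1),pair(n,b),pair(pair(n,1),b))).

pair(pair(n,1),branch(pair(pair(n,1),1),pair(n,b),pair(pair(n,1),b)))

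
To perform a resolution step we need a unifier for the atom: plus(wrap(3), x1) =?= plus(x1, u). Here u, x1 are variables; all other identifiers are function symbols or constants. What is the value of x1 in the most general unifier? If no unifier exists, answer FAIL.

wrap(3)

Decompose plus/2: wrap(3) =?= x1,  x1 =?= u.
Bind x1 := wrap(3); substituting into the remaining equation gives: wrap(3) =?= u.
Bind u := wrap(3).
MGU = { x1 ↦ wrap(3), u ↦ wrap(3) }, so x1 ↦ wrap(3).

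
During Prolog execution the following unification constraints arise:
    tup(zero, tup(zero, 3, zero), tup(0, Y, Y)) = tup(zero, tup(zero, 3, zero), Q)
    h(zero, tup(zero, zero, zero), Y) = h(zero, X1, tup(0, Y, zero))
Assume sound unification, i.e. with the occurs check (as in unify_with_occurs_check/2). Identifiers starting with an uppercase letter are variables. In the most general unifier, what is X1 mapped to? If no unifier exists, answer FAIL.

FAIL

Decompose tup/3: zero = zero,  tup(zero, 3, zero) = tup(zero, 3, zero),  tup(0, Y, Y) = Q.
Delete trivial equation zero = zero.
Delete trivial equation tup(zero, 3, zero) = tup(zero, 3, zero).
Bind Q := tup(0, Y, Y); no other remaining equation mentions Q.
Decompose h/3: zero = zero,  tup(zero, zero, zero) = X1,  Y = tup(0, Y, zero).
Delete trivial equation zero = zero.
Bind X1 := tup(zero, zero, zero); no other remaining equation mentions X1.
Occurs check fails: Y occurs in tup(0, Y, zero); the equation Y = tup(0, Y, zero) has no finite solution.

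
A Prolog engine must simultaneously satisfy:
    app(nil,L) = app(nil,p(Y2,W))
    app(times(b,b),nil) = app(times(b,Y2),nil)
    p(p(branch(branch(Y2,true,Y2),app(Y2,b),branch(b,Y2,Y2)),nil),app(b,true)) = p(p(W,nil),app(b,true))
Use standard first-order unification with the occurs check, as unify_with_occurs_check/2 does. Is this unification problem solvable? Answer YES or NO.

YES

Decompose app/2: nil = nil,  L = p(Y2,W).
Delete trivial equation nil = nil.
Bind L := p(Y2,W); no other remaining equation mentions L.
Decompose app/2: times(b,b) = times(b,Y2),  nil = nil.
Decompose times/2: b = b,  b = Y2.
Delete trivial equation b = b.
Bind Y2 := b; substituting into the one remaining equation that mentions Y2 gives: p(p(branch(branch(b,true,b),app(b,b),branch(b,b,b)),nil),app(b,true)) = p(p(W,nil),app(b,true)). Substituting into the earlier binding gives L := p(b,W).
Delete trivial equation nil = nil.
Decompose p/2: p(branch(branch(b,true,b),app(b,b),branch(b,b,b)),nil) = p(W,nil),  app(b,true) = app(b,true).
Decompose p/2: branch(branch(b,true,b),app(b,b),branch(b,b,b)) = W,  nil = nil.
Bind W := branch(branch(b,true,b),app(b,b),branch(b,b,b)); no other remaining equation mentions W. Substituting into the earlier binding gives L := p(b,branch(branch(b,true,b),app(b,b),branch(b,b,b))).
Delete trivial equation nil = nil.
Delete trivial equation app(b,true) = app(b,true).
No equations remain and no clash or occurs-check failure arose, so a unifier exists.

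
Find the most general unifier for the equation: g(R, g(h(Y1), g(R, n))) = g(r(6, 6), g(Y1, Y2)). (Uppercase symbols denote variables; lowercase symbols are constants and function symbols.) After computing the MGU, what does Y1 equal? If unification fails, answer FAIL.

FAIL

Decompose g/2: R = r(6, 6),  g(h(Y1), g(R, n)) = g(Y1, Y2).
Bind R := r(6, 6); substituting into the remaining equation gives: g(h(Y1), g(r(6, 6), n)) = g(Y1, Y2).
Decompose g/2: h(Y1) = Y1,  g(r(6, 6), n) = Y2.
Occurs check fails: Y1 occurs in h(Y1); the equation Y1 = h(Y1) has no finite solution.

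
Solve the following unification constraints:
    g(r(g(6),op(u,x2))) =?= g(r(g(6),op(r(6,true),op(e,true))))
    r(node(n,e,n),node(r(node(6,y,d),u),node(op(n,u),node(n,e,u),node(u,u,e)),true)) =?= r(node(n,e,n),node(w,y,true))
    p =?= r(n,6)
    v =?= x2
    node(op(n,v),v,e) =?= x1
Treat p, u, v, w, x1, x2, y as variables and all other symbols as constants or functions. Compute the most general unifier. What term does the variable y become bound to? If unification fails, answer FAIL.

Decompose g/1: r(g(6),op(u,x2)) =?= r(g(6),op(r(6,true),op(e,true))).
Decompose r/2: g(6) =?= g(6),  op(u,x2) =?= op(r(6,true),op(e,true)).
Delete trivial equation g(6) =?= g(6).
Decompose op/2: u =?= r(6,true),  x2 =?= op(e,true).
Bind u := r(6,true); substituting into the one remaining equation that mentions u gives: r(node(n,e,n),node(r(node(6,y,d),r(6,true)),node(op(n,r(6,true)),node(n,e,r(6,true)),node(r(6,true),r(6,true),e)),true)) =?= r(node(n,e,n),node(w,y,true)).
Bind x2 := op(e,true); substituting into the one remaining equation that mentions x2 gives: v =?= op(e,true).
Decompose r/2: node(n,e,n) =?= node(n,e,n),  node(r(node(6,y,d),r(6,true)),node(op(n,r(6,true)),node(n,e,r(6,true)),node(r(6,true),r(6,true),e)),true) =?= node(w,y,true).
Delete trivial equation node(n,e,n) =?= node(n,e,n).
Decompose node/3: r(node(6,y,d),r(6,true)) =?= w,  node(op(n,r(6,true)),node(n,e,r(6,true)),node(r(6,true),r(6,true),e)) =?= y,  true =?= true.
Bind w := r(node(6,y,d),r(6,true)); no other remaining equation mentions w.
Bind y := node(op(n,r(6,true)),node(n,e,r(6,true)),node(r(6,true),r(6,true),e)); no other remaining equation mentions y. Substituting into the earlier binding gives w := r(node(6,node(op(n,r(6,true)),node(n,e,r(6,true)),node(r(6,true),r(6,true),e)),d),r(6,true)).
Delete trivial equation true =?= true.
Bind p := r(n,6); no other remaining equation mentions p.
Bind v := op(e,true); substituting into the remaining equation gives: node(op(n,op(e,true)),op(e,true),e) =?= x1.
Bind x1 := node(op(n,op(e,true)),op(e,true),e).
MGU = { u -> r(6,true), x2 -> op(e,true), w -> r(node(6,node(op(n,r(6,true)),node(n,e,r(6,true)),node(r(6,true),r(6,true),e)),d),r(6,true)), y -> node(op(n,r(6,true)),node(n,e,r(6,true)),node(r(6,true),r(6,true),e)), p -> r(n,6), v -> op(e,true), x1 -> node(op(n,op(e,true)),op(e,true),e) }, so y -> node(op(n,r(6,true)),node(n,e,r(6,true)),node(r(6,true),r(6,true),e)).

node(op(n,r(6,true)),node(n,e,r(6,true)),node(r(6,true),r(6,true),e))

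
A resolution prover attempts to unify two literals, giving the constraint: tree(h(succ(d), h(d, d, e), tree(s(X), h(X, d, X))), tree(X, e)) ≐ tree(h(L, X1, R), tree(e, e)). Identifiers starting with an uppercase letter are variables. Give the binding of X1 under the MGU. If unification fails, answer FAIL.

Decompose tree/2: h(succ(d), h(d, d, e), tree(s(X), h(X, d, X))) ≐ h(L, X1, R),  tree(X, e) ≐ tree(e, e).
Decompose h/3: succ(d) ≐ L,  h(d, d, e) ≐ X1,  tree(s(X), h(X, d, X)) ≐ R.
Bind L := succ(d); no other remaining equation mentions L.
Bind X1 := h(d, d, e); no other remaining equation mentions X1.
Bind R := tree(s(X), h(X, d, X)); no other remaining equation mentions R.
Decompose tree/2: X ≐ e,  e ≐ e.
Bind X := e; no other remaining equation mentions X. Substituting into the earlier binding gives R := tree(s(e), h(e, d, e)).
Delete trivial equation e ≐ e.
MGU = { L ↦ succ(d), X1 ↦ h(d, d, e), R ↦ tree(s(e), h(e, d, e)), X ↦ e }, so X1 ↦ h(d, d, e).

h(d, d, e)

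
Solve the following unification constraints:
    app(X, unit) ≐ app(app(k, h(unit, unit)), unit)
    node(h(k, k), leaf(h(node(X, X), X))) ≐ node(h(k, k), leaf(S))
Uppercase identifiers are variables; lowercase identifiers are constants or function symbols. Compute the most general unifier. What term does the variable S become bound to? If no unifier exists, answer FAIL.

Decompose app/2: X ≐ app(k, h(unit, unit)),  unit ≐ unit.
Bind X := app(k, h(unit, unit)); substituting into the one remaining equation that mentions X gives: node(h(k, k), leaf(h(node(app(k, h(unit, unit)), app(k, h(unit, unit))), app(k, h(unit, unit))))) ≐ node(h(k, k), leaf(S)).
Delete trivial equation unit ≐ unit.
Decompose node/2: h(k, k) ≐ h(k, k),  leaf(h(node(app(k, h(unit, unit)), app(k, h(unit, unit))), app(k, h(unit, unit)))) ≐ leaf(S).
Delete trivial equation h(k, k) ≐ h(k, k).
Decompose leaf/1: h(node(app(k, h(unit, unit)), app(k, h(unit, unit))), app(k, h(unit, unit))) ≐ S.
Bind S := h(node(app(k, h(unit, unit)), app(k, h(unit, unit))), app(k, h(unit, unit))).
MGU = { X := app(k, h(unit, unit)), S := h(node(app(k, h(unit, unit)), app(k, h(unit, unit))), app(k, h(unit, unit))) }, so S := h(node(app(k, h(unit, unit)), app(k, h(unit, unit))), app(k, h(unit, unit))).

h(node(app(k, h(unit, unit)), app(k, h(unit, unit))), app(k, h(unit, unit)))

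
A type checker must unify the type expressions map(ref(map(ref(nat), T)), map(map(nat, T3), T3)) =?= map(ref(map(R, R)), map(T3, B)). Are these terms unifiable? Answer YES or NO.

Decompose map/2: ref(map(ref(nat), T)) =?= ref(map(R, R)),  map(map(nat, T3), T3) =?= map(T3, B).
Decompose ref/1: map(ref(nat), T) =?= map(R, R).
Decompose map/2: ref(nat) =?= R,  T =?= R.
Bind R := ref(nat); substituting into the one remaining equation that mentions R gives: T =?= ref(nat).
Bind T := ref(nat); no other remaining equation mentions T.
Decompose map/2: map(nat, T3) =?= T3,  T3 =?= B.
Occurs check fails: T3 occurs in map(nat, T3); the equation T3 =?= map(nat, T3) has no finite solution.

NO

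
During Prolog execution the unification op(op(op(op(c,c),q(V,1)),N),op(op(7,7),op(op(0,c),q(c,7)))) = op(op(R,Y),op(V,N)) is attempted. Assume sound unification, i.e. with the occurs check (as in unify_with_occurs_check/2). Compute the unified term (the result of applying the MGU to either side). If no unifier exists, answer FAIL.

op(op(op(op(c,c),q(op(7,7),1)),op(op(0,c),q(c,7))),op(op(7,7),op(op(0,c),q(c,7))))

Decompose op/2: op(op(op(c,c),q(V,1)),N) = op(R,Y),  op(op(7,7),op(op(0,c),q(c,7))) = op(V,N).
Decompose op/2: op(op(c,c),q(V,1)) = R,  N = Y.
Bind R := op(op(c,c),q(V,1)); no other remaining equation mentions R.
Bind N := Y; substituting into the remaining equation gives: op(op(7,7),op(op(0,c),q(c,7))) = op(V,Y).
Decompose op/2: op(7,7) = V,  op(op(0,c),q(c,7)) = Y.
Bind V := op(7,7); no other remaining equation mentions V. Substituting into the earlier binding gives R := op(op(c,c),q(op(7,7),1)).
Bind Y := op(op(0,c),q(c,7)). Substituting into the earlier binding gives N := op(op(0,c),q(c,7)).
Applying the MGU to either side gives op(op(op(op(c,c),q(op(7,7),1)),op(op(0,c),q(c,7))),op(op(7,7),op(op(0,c),q(c,7)))).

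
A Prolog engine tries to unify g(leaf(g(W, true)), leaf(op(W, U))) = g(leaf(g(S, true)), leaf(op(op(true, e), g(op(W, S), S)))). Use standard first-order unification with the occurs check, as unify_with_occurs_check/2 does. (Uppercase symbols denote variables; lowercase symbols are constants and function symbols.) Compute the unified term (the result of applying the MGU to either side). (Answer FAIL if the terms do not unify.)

g(leaf(g(op(true, e), true)), leaf(op(op(true, e), g(op(op(true, e), op(true, e)), op(true, e)))))

Decompose g/2: leaf(g(W, true)) = leaf(g(S, true)),  leaf(op(W, U)) = leaf(op(op(true, e), g(op(W, S), S))).
Decompose leaf/1: g(W, true) = g(S, true).
Decompose g/2: W = S,  true = true.
Bind W := S; substituting into the one remaining equation that mentions W gives: leaf(op(S, U)) = leaf(op(op(true, e), g(op(S, S), S))).
Delete trivial equation true = true.
Decompose leaf/1: op(S, U) = op(op(true, e), g(op(S, S), S)).
Decompose op/2: S = op(true, e),  U = g(op(S, S), S).
Bind S := op(true, e); substituting into the remaining equation gives: U = g(op(op(true, e), op(true, e)), op(true, e)). Substituting into the earlier binding gives W := op(true, e).
Bind U := g(op(op(true, e), op(true, e)), op(true, e)).
Applying the MGU to either side gives g(leaf(g(op(true, e), true)), leaf(op(op(true, e), g(op(op(true, e), op(true, e)), op(true, e))))).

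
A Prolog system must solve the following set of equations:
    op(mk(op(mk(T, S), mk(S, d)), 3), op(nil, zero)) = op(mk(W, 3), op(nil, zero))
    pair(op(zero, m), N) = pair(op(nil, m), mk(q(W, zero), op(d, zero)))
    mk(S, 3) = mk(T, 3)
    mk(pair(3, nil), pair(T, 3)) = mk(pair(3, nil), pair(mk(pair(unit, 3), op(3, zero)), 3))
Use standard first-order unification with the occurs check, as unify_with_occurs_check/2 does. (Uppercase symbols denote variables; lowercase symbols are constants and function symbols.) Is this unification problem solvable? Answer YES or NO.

NO

Decompose op/2: mk(op(mk(T, S), mk(S, d)), 3) = mk(W, 3),  op(nil, zero) = op(nil, zero).
Decompose mk/2: op(mk(T, S), mk(S, d)) = W,  3 = 3.
Bind W := op(mk(T, S), mk(S, d)); substituting into the one remaining equation that mentions W gives: pair(op(zero, m), N) = pair(op(nil, m), mk(q(op(mk(T, S), mk(S, d)), zero), op(d, zero))).
Delete trivial equation 3 = 3.
Delete trivial equation op(nil, zero) = op(nil, zero).
Decompose pair/2: op(zero, m) = op(nil, m),  N = mk(q(op(mk(T, S), mk(S, d)), zero), op(d, zero)).
Decompose op/2: zero = nil,  m = m.
Clash: constants zero and nil differ; no unifier exists.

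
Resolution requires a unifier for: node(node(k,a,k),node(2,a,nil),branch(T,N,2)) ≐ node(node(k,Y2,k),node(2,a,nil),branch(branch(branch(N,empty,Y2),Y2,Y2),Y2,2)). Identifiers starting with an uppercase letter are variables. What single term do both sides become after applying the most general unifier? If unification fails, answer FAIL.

node(node(k,a,k),node(2,a,nil),branch(branch(branch(a,empty,a),a,a),a,2))

Decompose node/3: node(k,a,k) ≐ node(k,Y2,k),  node(2,a,nil) ≐ node(2,a,nil),  branch(T,N,2) ≐ branch(branch(branch(N,empty,Y2),Y2,Y2),Y2,2).
Decompose node/3: k ≐ k,  a ≐ Y2,  k ≐ k.
Delete trivial equation k ≐ k.
Bind Y2 := a; substituting into the one remaining equation that mentions Y2 gives: branch(T,N,2) ≐ branch(branch(branch(N,empty,a),a,a),a,2).
Delete trivial equation k ≐ k.
Delete trivial equation node(2,a,nil) ≐ node(2,a,nil).
Decompose branch/3: T ≐ branch(branch(N,empty,a),a,a),  N ≐ a,  2 ≐ 2.
Bind T := branch(branch(N,empty,a),a,a); no other remaining equation mentions T.
Bind N := a; no other remaining equation mentions N. Substituting into the earlier binding gives T := branch(branch(a,empty,a),a,a).
Delete trivial equation 2 ≐ 2.
Applying the MGU to either side gives node(node(k,a,k),node(2,a,nil),branch(branch(branch(a,empty,a),a,a),a,2)).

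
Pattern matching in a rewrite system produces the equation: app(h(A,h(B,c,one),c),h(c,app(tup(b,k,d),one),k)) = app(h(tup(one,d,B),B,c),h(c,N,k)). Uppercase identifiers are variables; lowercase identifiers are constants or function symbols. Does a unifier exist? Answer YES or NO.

NO

Decompose app/2: h(A,h(B,c,one),c) = h(tup(one,d,B),B,c),  h(c,app(tup(b,k,d),one),k) = h(c,N,k).
Decompose h/3: A = tup(one,d,B),  h(B,c,one) = B,  c = c.
Bind A := tup(one,d,B); no other remaining equation mentions A.
Occurs check fails: B occurs in h(B,c,one); the equation B = h(B,c,one) has no finite solution.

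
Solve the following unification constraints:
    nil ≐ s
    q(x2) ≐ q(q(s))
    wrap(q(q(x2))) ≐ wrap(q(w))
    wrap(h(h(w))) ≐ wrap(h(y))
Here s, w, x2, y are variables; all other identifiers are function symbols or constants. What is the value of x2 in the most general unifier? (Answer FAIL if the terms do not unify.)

q(nil)

Bind s := nil; substituting into the one remaining equation that mentions s gives: q(x2) ≐ q(q(nil)).
Decompose q/1: x2 ≐ q(nil).
Bind x2 := q(nil); substituting into the one remaining equation that mentions x2 gives: wrap(q(q(q(nil)))) ≐ wrap(q(w)).
Decompose wrap/1: q(q(q(nil))) ≐ q(w).
Decompose q/1: q(q(nil)) ≐ w.
Bind w := q(q(nil)); substituting into the remaining equation gives: wrap(h(h(q(q(nil))))) ≐ wrap(h(y)).
Decompose wrap/1: h(h(q(q(nil)))) ≐ h(y).
Decompose h/1: h(q(q(nil))) ≐ y.
Bind y := h(q(q(nil))).
MGU = { s -> nil, x2 -> q(nil), w -> q(q(nil)), y -> h(q(q(nil))) }, so x2 -> q(nil).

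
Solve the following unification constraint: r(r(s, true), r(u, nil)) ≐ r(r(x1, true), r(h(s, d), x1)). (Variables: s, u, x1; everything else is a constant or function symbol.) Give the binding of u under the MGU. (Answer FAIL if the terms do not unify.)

Decompose r/2: r(s, true) ≐ r(x1, true),  r(u, nil) ≐ r(h(s, d), x1).
Decompose r/2: s ≐ x1,  true ≐ true.
Bind s := x1; substituting into the one remaining equation that mentions s gives: r(u, nil) ≐ r(h(x1, d), x1).
Delete trivial equation true ≐ true.
Decompose r/2: u ≐ h(x1, d),  nil ≐ x1.
Bind u := h(x1, d); no other remaining equation mentions u.
Bind x1 := nil. Substituting into the earlier bindings gives s := nil, u := h(nil, d).
MGU = { s -> nil, u -> h(nil, d), x1 -> nil }, so u -> h(nil, d).

h(nil, d)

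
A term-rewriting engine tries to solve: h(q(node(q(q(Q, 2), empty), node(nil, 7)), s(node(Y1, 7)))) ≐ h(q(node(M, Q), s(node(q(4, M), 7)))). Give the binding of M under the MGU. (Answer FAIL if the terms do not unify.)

Decompose h/1: q(node(q(q(Q, 2), empty), node(nil, 7)), s(node(Y1, 7))) ≐ q(node(M, Q), s(node(q(4, M), 7))).
Decompose q/2: node(q(q(Q, 2), empty), node(nil, 7)) ≐ node(M, Q),  s(node(Y1, 7)) ≐ s(node(q(4, M), 7)).
Decompose node/2: q(q(Q, 2), empty) ≐ M,  node(nil, 7) ≐ Q.
Bind M := q(q(Q, 2), empty); substituting into the one remaining equation that mentions M gives: s(node(Y1, 7)) ≐ s(node(q(4, q(q(Q, 2), empty)), 7)).
Bind Q := node(nil, 7); substituting into the remaining equation gives: s(node(Y1, 7)) ≐ s(node(q(4, q(q(node(nil, 7), 2), empty)), 7)). Substituting into the earlier binding gives M := q(q(node(nil, 7), 2), empty).
Decompose s/1: node(Y1, 7) ≐ node(q(4, q(q(node(nil, 7), 2), empty)), 7).
Decompose node/2: Y1 ≐ q(4, q(q(node(nil, 7), 2), empty)),  7 ≐ 7.
Bind Y1 := q(4, q(q(node(nil, 7), 2), empty)); no other remaining equation mentions Y1.
Delete trivial equation 7 ≐ 7.
MGU = { M ↦ q(q(node(nil, 7), 2), empty), Q ↦ node(nil, 7), Y1 ↦ q(4, q(q(node(nil, 7), 2), empty)) }, so M ↦ q(q(node(nil, 7), 2), empty).

q(q(node(nil, 7), 2), empty)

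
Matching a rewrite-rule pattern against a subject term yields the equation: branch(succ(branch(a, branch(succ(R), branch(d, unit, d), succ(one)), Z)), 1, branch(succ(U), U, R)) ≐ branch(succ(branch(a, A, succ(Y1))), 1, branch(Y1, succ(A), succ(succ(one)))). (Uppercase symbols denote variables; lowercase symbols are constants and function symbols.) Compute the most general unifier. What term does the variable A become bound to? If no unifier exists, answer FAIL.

branch(succ(succ(succ(one))), branch(d, unit, d), succ(one))

Decompose branch/3: succ(branch(a, branch(succ(R), branch(d, unit, d), succ(one)), Z)) ≐ succ(branch(a, A, succ(Y1))),  1 ≐ 1,  branch(succ(U), U, R) ≐ branch(Y1, succ(A), succ(succ(one))).
Decompose succ/1: branch(a, branch(succ(R), branch(d, unit, d), succ(one)), Z) ≐ branch(a, A, succ(Y1)).
Decompose branch/3: a ≐ a,  branch(succ(R), branch(d, unit, d), succ(one)) ≐ A,  Z ≐ succ(Y1).
Delete trivial equation a ≐ a.
Bind A := branch(succ(R), branch(d, unit, d), succ(one)); substituting into the one remaining equation that mentions A gives: branch(succ(U), U, R) ≐ branch(Y1, succ(branch(succ(R), branch(d, unit, d), succ(one))), succ(succ(one))).
Bind Z := succ(Y1); no other remaining equation mentions Z.
Delete trivial equation 1 ≐ 1.
Decompose branch/3: succ(U) ≐ Y1,  U ≐ succ(branch(succ(R), branch(d, unit, d), succ(one))),  R ≐ succ(succ(one)).
Bind Y1 := succ(U); no other remaining equation mentions Y1. Substituting into the earlier binding gives Z := succ(succ(U)).
Bind U := succ(branch(succ(R), branch(d, unit, d), succ(one))); no other remaining equation mentions U. Substituting into the earlier bindings gives Z := succ(succ(succ(branch(succ(R), branch(d, unit, d), succ(one))))), Y1 := succ(succ(branch(succ(R), branch(d, unit, d), succ(one)))).
Bind R := succ(succ(one)). Substituting into the earlier bindings gives A := branch(succ(succ(succ(one))), branch(d, unit, d), succ(one)), Z := succ(succ(succ(branch(succ(succ(succ(one))), branch(d, unit, d), succ(one))))), Y1 := succ(succ(branch(succ(succ(succ(one))), branch(d, unit, d), succ(one)))), U := succ(branch(succ(succ(succ(one))), branch(d, unit, d), succ(one))).
MGU = { A ↦ branch(succ(succ(succ(one))), branch(d, unit, d), succ(one)), Z ↦ succ(succ(succ(branch(succ(succ(succ(one))), branch(d, unit, d), succ(one))))), Y1 ↦ succ(succ(branch(succ(succ(succ(one))), branch(d, unit, d), succ(one)))), U ↦ succ(branch(succ(succ(succ(one))), branch(d, unit, d), succ(one))), R ↦ succ(succ(one)) }, so A ↦ branch(succ(succ(succ(one))), branch(d, unit, d), succ(one)).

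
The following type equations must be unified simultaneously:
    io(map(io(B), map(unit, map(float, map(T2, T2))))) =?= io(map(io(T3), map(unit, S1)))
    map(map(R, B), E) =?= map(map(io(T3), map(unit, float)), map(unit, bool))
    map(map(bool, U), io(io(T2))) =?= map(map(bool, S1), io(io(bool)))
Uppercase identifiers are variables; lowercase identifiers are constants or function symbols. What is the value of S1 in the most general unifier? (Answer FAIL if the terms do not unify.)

map(float, map(bool, bool))

Decompose io/1: map(io(B), map(unit, map(float, map(T2, T2)))) =?= map(io(T3), map(unit, S1)).
Decompose map/2: io(B) =?= io(T3),  map(unit, map(float, map(T2, T2))) =?= map(unit, S1).
Decompose io/1: B =?= T3.
Bind B := T3; substituting into the one remaining equation that mentions B gives: map(map(R, T3), E) =?= map(map(io(T3), map(unit, float)), map(unit, bool)).
Decompose map/2: unit =?= unit,  map(float, map(T2, T2)) =?= S1.
Delete trivial equation unit =?= unit.
Bind S1 := map(float, map(T2, T2)); substituting into the one remaining equation that mentions S1 gives: map(map(bool, U), io(io(T2))) =?= map(map(bool, map(float, map(T2, T2))), io(io(bool))).
Decompose map/2: map(R, T3) =?= map(io(T3), map(unit, float)),  E =?= map(unit, bool).
Decompose map/2: R =?= io(T3),  T3 =?= map(unit, float).
Bind R := io(T3); no other remaining equation mentions R.
Bind T3 := map(unit, float); no other remaining equation mentions T3. Substituting into the earlier bindings gives B := map(unit, float), R := io(map(unit, float)).
Bind E := map(unit, bool); no other remaining equation mentions E.
Decompose map/2: map(bool, U) =?= map(bool, map(float, map(T2, T2))),  io(io(T2)) =?= io(io(bool)).
Decompose map/2: bool =?= bool,  U =?= map(float, map(T2, T2)).
Delete trivial equation bool =?= bool.
Bind U := map(float, map(T2, T2)); no other remaining equation mentions U.
Decompose io/1: io(T2) =?= io(bool).
Decompose io/1: T2 =?= bool.
Bind T2 := bool. Substituting into the earlier bindings gives S1 := map(float, map(bool, bool)), U := map(float, map(bool, bool)).
MGU = { B ↦ map(unit, float), S1 ↦ map(float, map(bool, bool)), R ↦ io(map(unit, float)), T3 ↦ map(unit, float), E ↦ map(unit, bool), U ↦ map(float, map(bool, bool)), T2 ↦ bool }, so S1 ↦ map(float, map(bool, bool)).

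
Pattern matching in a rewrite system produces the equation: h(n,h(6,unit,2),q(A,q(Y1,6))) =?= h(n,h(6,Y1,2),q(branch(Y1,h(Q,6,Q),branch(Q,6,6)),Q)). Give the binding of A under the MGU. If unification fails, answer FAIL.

branch(unit,h(q(unit,6),6,q(unit,6)),branch(q(unit,6),6,6))

Decompose h/3: n =?= n,  h(6,unit,2) =?= h(6,Y1,2),  q(A,q(Y1,6)) =?= q(branch(Y1,h(Q,6,Q),branch(Q,6,6)),Q).
Delete trivial equation n =?= n.
Decompose h/3: 6 =?= 6,  unit =?= Y1,  2 =?= 2.
Delete trivial equation 6 =?= 6.
Bind Y1 := unit; substituting into the one remaining equation that mentions Y1 gives: q(A,q(unit,6)) =?= q(branch(unit,h(Q,6,Q),branch(Q,6,6)),Q).
Delete trivial equation 2 =?= 2.
Decompose q/2: A =?= branch(unit,h(Q,6,Q),branch(Q,6,6)),  q(unit,6) =?= Q.
Bind A := branch(unit,h(Q,6,Q),branch(Q,6,6)); no other remaining equation mentions A.
Bind Q := q(unit,6). Substituting into the earlier binding gives A := branch(unit,h(q(unit,6),6,q(unit,6)),branch(q(unit,6),6,6)).
MGU = { Y1 := unit, A := branch(unit,h(q(unit,6),6,q(unit,6)),branch(q(unit,6),6,6)), Q := q(unit,6) }, so A := branch(unit,h(q(unit,6),6,q(unit,6)),branch(q(unit,6),6,6)).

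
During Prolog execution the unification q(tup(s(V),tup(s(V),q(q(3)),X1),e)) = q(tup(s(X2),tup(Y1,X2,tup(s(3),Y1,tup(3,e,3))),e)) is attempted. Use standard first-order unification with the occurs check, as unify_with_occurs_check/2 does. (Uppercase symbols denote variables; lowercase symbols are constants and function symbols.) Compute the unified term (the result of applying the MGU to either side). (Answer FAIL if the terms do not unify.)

q(tup(s(q(q(3))),tup(s(q(q(3))),q(q(3)),tup(s(3),s(q(q(3))),tup(3,e,3))),e))

Decompose q/1: tup(s(V),tup(s(V),q(q(3)),X1),e) = tup(s(X2),tup(Y1,X2,tup(s(3),Y1,tup(3,e,3))),e).
Decompose tup/3: s(V) = s(X2),  tup(s(V),q(q(3)),X1) = tup(Y1,X2,tup(s(3),Y1,tup(3,e,3))),  e = e.
Decompose s/1: V = X2.
Bind V := X2; substituting into the one remaining equation that mentions V gives: tup(s(X2),q(q(3)),X1) = tup(Y1,X2,tup(s(3),Y1,tup(3,e,3))).
Decompose tup/3: s(X2) = Y1,  q(q(3)) = X2,  X1 = tup(s(3),Y1,tup(3,e,3)).
Bind Y1 := s(X2); substituting into the one remaining equation that mentions Y1 gives: X1 = tup(s(3),s(X2),tup(3,e,3)).
Bind X2 := q(q(3)); substituting into the one remaining equation that mentions X2 gives: X1 = tup(s(3),s(q(q(3))),tup(3,e,3)). Substituting into the earlier bindings gives V := q(q(3)), Y1 := s(q(q(3))).
Bind X1 := tup(s(3),s(q(q(3))),tup(3,e,3)); no other remaining equation mentions X1.
Delete trivial equation e = e.
Applying the MGU to either side gives q(tup(s(q(q(3))),tup(s(q(q(3))),q(q(3)),tup(s(3),s(q(q(3))),tup(3,e,3))),e)).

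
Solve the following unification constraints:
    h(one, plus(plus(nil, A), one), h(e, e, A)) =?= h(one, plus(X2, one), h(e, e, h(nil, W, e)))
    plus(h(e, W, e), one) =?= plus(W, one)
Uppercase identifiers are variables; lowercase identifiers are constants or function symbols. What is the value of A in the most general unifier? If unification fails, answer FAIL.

Decompose h/3: one =?= one,  plus(plus(nil, A), one) =?= plus(X2, one),  h(e, e, A) =?= h(e, e, h(nil, W, e)).
Delete trivial equation one =?= one.
Decompose plus/2: plus(nil, A) =?= X2,  one =?= one.
Bind X2 := plus(nil, A); no other remaining equation mentions X2.
Delete trivial equation one =?= one.
Decompose h/3: e =?= e,  e =?= e,  A =?= h(nil, W, e).
Delete trivial equation e =?= e.
Delete trivial equation e =?= e.
Bind A := h(nil, W, e); no other remaining equation mentions A. Substituting into the earlier binding gives X2 := plus(nil, h(nil, W, e)).
Decompose plus/2: h(e, W, e) =?= W,  one =?= one.
Occurs check fails: W occurs in h(e, W, e); the equation W =?= h(e, W, e) has no finite solution.

FAIL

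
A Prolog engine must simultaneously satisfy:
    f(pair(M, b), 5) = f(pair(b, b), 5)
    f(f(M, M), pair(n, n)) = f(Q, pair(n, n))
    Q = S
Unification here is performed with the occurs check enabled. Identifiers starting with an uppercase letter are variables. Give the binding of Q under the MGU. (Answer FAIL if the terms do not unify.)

f(b, b)

Decompose f/2: pair(M, b) = pair(b, b),  5 = 5.
Decompose pair/2: M = b,  b = b.
Bind M := b; substituting into the one remaining equation that mentions M gives: f(f(b, b), pair(n, n)) = f(Q, pair(n, n)).
Delete trivial equation b = b.
Delete trivial equation 5 = 5.
Decompose f/2: f(b, b) = Q,  pair(n, n) = pair(n, n).
Bind Q := f(b, b); substituting into the one remaining equation that mentions Q gives: f(b, b) = S.
Delete trivial equation pair(n, n) = pair(n, n).
Bind S := f(b, b).
MGU = { M = b, Q = f(b, b), S = f(b, b) }, so Q = f(b, b).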